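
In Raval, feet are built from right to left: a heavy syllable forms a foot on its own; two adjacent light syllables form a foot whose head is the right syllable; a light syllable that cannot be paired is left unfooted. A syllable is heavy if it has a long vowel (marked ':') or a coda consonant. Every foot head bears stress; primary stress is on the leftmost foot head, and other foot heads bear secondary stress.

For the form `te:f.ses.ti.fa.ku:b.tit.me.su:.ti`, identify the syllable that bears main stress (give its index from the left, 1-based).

Weights: 1 te:f H, 2 ses H, 3 ti L, 4 fa L, 5 ku:b H, 6 tit H, 7 me L, 8 su: H, 9 ti L.
Parse right to left (heavy = foot alone; LL = one foot; stranded L unfooted): (ˈte:f) (ˈses) (ti.ˈfa) (ˈku:b) (ˈtit) me (ˈsu:) ti.
Foot heads: 1, 2, 4, 5, 6, 8.
Primary stress on the leftmost head = syllable 1.
Primary stress: syllable 1 → ˈte:f.ses.ti.fa.ku:b.tit.me.su:.ti.

1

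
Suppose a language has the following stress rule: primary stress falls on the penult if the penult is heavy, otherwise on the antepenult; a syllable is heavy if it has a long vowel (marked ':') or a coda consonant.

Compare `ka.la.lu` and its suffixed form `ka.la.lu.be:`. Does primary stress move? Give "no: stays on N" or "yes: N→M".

Base `ka.la.lu` (3 syllables):
  Weights: 1 ka L, 2 la L, 3 lu L.
  The penult (syllable 2, la) is light, so stress falls on the antepenult (syllable 1, ka).
  → primary stress on syllable 1.
Suffixed `ka.la.lu.be:` (4 syllables):
  Weights: 2 la L, 3 lu L, 4 be: H.
  The penult (syllable 3, lu) is light, so stress falls on the antepenult (syllable 2, la).
  → primary stress on syllable 2.

yes: 1→2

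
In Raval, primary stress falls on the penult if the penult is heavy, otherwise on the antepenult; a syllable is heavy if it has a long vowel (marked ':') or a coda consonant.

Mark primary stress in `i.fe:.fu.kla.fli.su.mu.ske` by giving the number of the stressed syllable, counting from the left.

6

Weights: 6 su L, 7 mu L, 8 ske L.
The penult (syllable 7, mu) is light, so stress falls on the antepenult (syllable 6, su).
Primary stress: syllable 6 → i.fe:.fu.kla.fli.ˈsu.mu.ske.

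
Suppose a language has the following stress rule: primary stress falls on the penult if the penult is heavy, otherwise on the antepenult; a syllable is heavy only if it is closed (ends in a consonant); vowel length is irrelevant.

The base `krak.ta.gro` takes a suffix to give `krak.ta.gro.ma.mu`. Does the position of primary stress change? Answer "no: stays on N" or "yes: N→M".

Base `krak.ta.gro` (3 syllables):
  Weights: 1 krak H, 2 ta L, 3 gro L.
  The penult (syllable 2, ta) is light, so stress falls on the antepenult (syllable 1, krak).
  → primary stress on syllable 1.
Suffixed `krak.ta.gro.ma.mu` (5 syllables):
  Weights: 3 gro L, 4 ma L, 5 mu L.
  The penult (syllable 4, ma) is light, so stress falls on the antepenult (syllable 3, gro).
  → primary stress on syllable 3.

yes: 1→3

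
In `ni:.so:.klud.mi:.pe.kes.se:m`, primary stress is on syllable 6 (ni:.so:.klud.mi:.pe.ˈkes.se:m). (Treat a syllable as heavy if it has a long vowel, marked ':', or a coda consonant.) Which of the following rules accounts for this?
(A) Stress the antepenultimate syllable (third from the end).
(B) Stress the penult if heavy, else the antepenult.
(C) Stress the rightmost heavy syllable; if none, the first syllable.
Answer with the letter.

B

Rule A → syllable 5 (observed: 6).
Rule B → syllable 6 ✓.
Rule C → syllable 7 (observed: 6).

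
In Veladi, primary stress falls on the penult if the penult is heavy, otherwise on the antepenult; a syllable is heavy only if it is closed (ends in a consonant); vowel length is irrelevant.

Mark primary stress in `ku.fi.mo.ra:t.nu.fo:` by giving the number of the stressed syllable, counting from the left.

4

Weights: 4 ra:t H, 5 nu L, 6 fo: L.
The penult (syllable 5, nu) is light, so stress falls on the antepenult (syllable 4, ra:t).
Primary stress: syllable 4 → ku.fi.mo.ˈra:t.nu.fo:.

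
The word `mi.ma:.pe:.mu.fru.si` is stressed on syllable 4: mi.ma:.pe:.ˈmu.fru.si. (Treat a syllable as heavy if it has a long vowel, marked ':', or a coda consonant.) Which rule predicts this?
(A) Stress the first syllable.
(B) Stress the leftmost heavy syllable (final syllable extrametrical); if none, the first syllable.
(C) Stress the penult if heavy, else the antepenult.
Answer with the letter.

C

Rule A → syllable 1 (observed: 4).
Rule B → syllable 2 (observed: 4).
Rule C → syllable 4 ✓.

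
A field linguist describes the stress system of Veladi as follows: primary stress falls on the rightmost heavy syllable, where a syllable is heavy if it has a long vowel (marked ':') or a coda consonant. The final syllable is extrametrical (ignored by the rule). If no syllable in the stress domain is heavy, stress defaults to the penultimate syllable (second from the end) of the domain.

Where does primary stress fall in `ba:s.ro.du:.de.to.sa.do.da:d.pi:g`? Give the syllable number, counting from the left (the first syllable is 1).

8

The final syllable (9, pi:g) is extrametrical; the stress domain is syllables 1–8.
Weights: 1 ba:s H, 2 ro L, 3 du: H, 4 de L, 5 to L, 6 sa L, 7 do L, 8 da:d H.
Heavy syllables in the domain: 1, 3, 8. The rightmost is syllable 8 (da:d).
Primary stress: syllable 8 → ba:s.ro.du:.de.to.sa.do.ˈda:d.pi:g.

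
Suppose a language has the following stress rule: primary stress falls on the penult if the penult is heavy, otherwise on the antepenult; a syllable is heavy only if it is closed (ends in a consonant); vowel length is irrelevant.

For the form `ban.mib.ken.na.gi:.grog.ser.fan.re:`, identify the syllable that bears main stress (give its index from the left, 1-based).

Weights: 7 ser H, 8 fan H, 9 re: L.
The penult (syllable 8, fan) is heavy, so it takes stress.
Primary stress: syllable 8 → ban.mib.ken.na.gi:.grog.ser.ˈfan.re:.

8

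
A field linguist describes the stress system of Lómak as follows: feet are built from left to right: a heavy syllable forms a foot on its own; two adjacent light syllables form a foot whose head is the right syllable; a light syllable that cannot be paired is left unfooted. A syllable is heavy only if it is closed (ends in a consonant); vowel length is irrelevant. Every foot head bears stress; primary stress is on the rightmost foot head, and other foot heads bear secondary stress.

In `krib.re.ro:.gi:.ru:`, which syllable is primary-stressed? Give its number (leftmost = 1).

5

Weights: 1 krib H, 2 re L, 3 ro: L, 4 gi: L, 5 ru: L.
Parse left to right (heavy = foot alone; LL = one foot; stranded L unfooted): (ˈkrib) (re.ˈro:) (gi:.ˈru:).
Foot heads: 1, 3, 5.
Primary stress on the rightmost head = syllable 5.
Primary stress: syllable 5 → krib.re.ro:.gi:.ˈru:.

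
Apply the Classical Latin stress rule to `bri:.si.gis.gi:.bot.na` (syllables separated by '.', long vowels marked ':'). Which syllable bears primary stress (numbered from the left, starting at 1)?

5

Classical Latin: stress the penult if heavy (long vowel or closed), else the antepenult.
Weights: 4 gi: H, 5 bot H, 6 na L.
The penult (syllable 5, bot) is heavy, so it takes stress.
Stress on syllable 5: bri:.si.gis.gi:.ˈbot.na.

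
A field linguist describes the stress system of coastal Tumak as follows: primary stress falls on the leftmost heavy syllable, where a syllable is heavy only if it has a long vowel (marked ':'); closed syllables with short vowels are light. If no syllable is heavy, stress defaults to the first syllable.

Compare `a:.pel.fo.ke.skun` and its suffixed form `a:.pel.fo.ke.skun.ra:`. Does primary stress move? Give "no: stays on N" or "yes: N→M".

Base `a:.pel.fo.ke.skun` (5 syllables):
  Weights: 1 a: H, 2 pel L, 3 fo L, 4 ke L, 5 skun L.
  Heavy syllables in the domain: 1. The leftmost is syllable 1 (a:).
  → primary stress on syllable 1.
Suffixed `a:.pel.fo.ke.skun.ra:` (6 syllables):
  Weights: 1 a: H, 2 pel L, 3 fo L, 4 ke L, 5 skun L, 6 ra: H.
  Heavy syllables in the domain: 1, 6. The leftmost is syllable 1 (a:).
  → primary stress on syllable 1.

no: stays on 1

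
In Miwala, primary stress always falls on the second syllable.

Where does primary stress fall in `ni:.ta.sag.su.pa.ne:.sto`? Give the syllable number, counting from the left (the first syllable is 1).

2

The word has 7 syllables; the second syllable is syllable 2 (ta).
Primary stress: syllable 2 → ni:.ˈta.sag.su.pa.ne:.sto.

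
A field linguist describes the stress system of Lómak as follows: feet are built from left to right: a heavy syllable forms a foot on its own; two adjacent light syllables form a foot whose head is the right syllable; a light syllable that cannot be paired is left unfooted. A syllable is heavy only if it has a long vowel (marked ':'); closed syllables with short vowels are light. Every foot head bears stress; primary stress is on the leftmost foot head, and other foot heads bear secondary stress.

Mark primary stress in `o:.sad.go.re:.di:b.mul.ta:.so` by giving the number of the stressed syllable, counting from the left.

1

Weights: 1 o: H, 2 sad L, 3 go L, 4 re: H, 5 di:b H, 6 mul L, 7 ta: H, 8 so L.
Parse left to right (heavy = foot alone; LL = one foot; stranded L unfooted): (ˈo:) (sad.ˈgo) (ˈre:) (ˈdi:b) mul (ˈta:) so.
Foot heads: 1, 3, 4, 5, 7.
Primary stress on the leftmost head = syllable 1.
Primary stress: syllable 1 → ˈo:.sad.go.re:.di:b.mul.ta:.so.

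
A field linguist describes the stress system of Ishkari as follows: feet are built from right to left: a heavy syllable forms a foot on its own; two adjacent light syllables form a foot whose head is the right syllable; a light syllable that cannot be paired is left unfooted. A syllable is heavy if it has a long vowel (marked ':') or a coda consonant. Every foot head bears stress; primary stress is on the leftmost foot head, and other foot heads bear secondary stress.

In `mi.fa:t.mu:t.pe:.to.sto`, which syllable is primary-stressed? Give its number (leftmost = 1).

Weights: 1 mi L, 2 fa:t H, 3 mu:t H, 4 pe: H, 5 to L, 6 sto L.
Parse right to left (heavy = foot alone; LL = one foot; stranded L unfooted): mi (ˈfa:t) (ˈmu:t) (ˈpe:) (to.ˈsto).
Foot heads: 2, 3, 4, 6.
Primary stress on the leftmost head = syllable 2.
Primary stress: syllable 2 → mi.ˈfa:t.mu:t.pe:.to.sto.

2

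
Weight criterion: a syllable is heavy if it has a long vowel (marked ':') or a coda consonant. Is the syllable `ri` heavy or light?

light

`ri`: short vowel, open (no coda). Short vowel, open → light.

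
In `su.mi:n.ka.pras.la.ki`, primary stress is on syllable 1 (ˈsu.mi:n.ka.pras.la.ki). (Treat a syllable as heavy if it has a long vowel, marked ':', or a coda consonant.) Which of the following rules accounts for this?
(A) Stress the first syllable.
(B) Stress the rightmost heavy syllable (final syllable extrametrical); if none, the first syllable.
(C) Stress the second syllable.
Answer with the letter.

A

Rule A → syllable 1 ✓.
Rule B → syllable 4 (observed: 1).
Rule C → syllable 2 (observed: 1).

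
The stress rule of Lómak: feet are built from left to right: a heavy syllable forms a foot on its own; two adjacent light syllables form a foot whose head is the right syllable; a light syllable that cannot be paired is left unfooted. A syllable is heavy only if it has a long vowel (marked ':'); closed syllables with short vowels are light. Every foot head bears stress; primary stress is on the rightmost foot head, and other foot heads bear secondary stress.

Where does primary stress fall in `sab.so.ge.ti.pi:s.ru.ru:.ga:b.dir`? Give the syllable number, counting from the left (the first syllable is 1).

Weights: 1 sab L, 2 so L, 3 ge L, 4 ti L, 5 pi:s H, 6 ru L, 7 ru: H, 8 ga:b H, 9 dir L.
Parse left to right (heavy = foot alone; LL = one foot; stranded L unfooted): (sab.ˈso) (ge.ˈti) (ˈpi:s) ru (ˈru:) (ˈga:b) dir.
Foot heads: 2, 4, 5, 7, 8.
Primary stress on the rightmost head = syllable 8.
Primary stress: syllable 8 → sab.so.ge.ti.pi:s.ru.ru:.ˈga:b.dir.

8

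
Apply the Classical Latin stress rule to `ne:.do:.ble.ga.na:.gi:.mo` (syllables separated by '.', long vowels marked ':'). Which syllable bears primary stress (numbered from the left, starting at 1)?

6

Classical Latin: stress the penult if heavy (long vowel or closed), else the antepenult.
Weights: 5 na: H, 6 gi: H, 7 mo L.
The penult (syllable 6, gi:) is heavy, so it takes stress.
Stress on syllable 6: ne:.do:.ble.ga.na:.ˈgi:.mo.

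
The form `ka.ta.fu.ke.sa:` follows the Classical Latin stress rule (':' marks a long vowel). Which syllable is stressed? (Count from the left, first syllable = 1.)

3

Classical Latin: stress the penult if heavy (long vowel or closed), else the antepenult.
Weights: 3 fu L, 4 ke L, 5 sa: H.
The penult (syllable 4, ke) is light, so stress falls on the antepenult (syllable 3, fu).
Stress on syllable 3: ka.ta.ˈfu.ke.sa:.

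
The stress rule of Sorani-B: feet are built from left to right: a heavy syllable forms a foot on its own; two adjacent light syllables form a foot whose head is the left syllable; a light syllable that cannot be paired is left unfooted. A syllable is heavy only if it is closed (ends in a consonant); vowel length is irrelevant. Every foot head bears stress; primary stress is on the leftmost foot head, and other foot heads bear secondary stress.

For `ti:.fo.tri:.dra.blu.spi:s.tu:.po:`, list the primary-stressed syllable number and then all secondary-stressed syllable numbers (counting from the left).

Weights: 1 ti: L, 2 fo L, 3 tri: L, 4 dra L, 5 blu L, 6 spi:s H, 7 tu: L, 8 po: L.
Parse left to right (heavy = foot alone; LL = one foot; stranded L unfooted): (ˈti:.fo) (ˈtri:.dra) blu (ˈspi:s) (ˈtu:.po:).
Foot heads: 1, 3, 6, 7.
Primary stress on the leftmost head = syllable 1.
Secondary stress on 3, 6, 7: ˈti:.fo.ˌtri:.dra.blu.ˌspi:s.ˌtu:.po:.

primary 1, secondary 3, 6, 7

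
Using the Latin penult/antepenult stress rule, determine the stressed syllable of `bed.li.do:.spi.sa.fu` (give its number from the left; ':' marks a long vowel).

Classical Latin: stress the penult if heavy (long vowel or closed), else the antepenult.
Weights: 4 spi L, 5 sa L, 6 fu L.
The penult (syllable 5, sa) is light, so stress falls on the antepenult (syllable 4, spi).
Stress on syllable 4: bed.li.do:.ˈspi.sa.fu.

4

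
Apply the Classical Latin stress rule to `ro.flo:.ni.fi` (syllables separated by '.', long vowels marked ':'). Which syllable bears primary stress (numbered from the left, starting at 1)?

Classical Latin: stress the penult if heavy (long vowel or closed), else the antepenult.
Weights: 2 flo: H, 3 ni L, 4 fi L.
The penult (syllable 3, ni) is light, so stress falls on the antepenult (syllable 2, flo:).
Stress on syllable 2: ro.ˈflo:.ni.fi.

2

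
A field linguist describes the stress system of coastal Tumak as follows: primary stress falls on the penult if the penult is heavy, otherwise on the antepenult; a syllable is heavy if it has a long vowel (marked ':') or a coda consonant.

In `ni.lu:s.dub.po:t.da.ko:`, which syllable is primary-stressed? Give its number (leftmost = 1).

4

Weights: 4 po:t H, 5 da L, 6 ko: H.
The penult (syllable 5, da) is light, so stress falls on the antepenult (syllable 4, po:t).
Primary stress: syllable 4 → ni.lu:s.dub.ˈpo:t.da.ko:.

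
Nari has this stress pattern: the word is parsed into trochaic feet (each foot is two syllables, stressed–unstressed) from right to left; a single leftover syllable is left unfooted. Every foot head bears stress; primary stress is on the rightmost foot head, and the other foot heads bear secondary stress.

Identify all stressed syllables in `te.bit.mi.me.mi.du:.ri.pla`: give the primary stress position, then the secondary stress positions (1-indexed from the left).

primary 7, secondary 1, 3, 5

Parse right to left into trochaic (ˈσσ) feet: (ˈte.bit) (ˈmi.me) (ˈmi.du:) (ˈri.pla).
Foot heads (stressed positions): 1, 3, 5, 7.
End Rule Rightmost: primary stress on the rightmost head = syllable 7.
Secondary stress on 1, 3, 5: ˌte.bit.ˌmi.me.ˌmi.du:.ˈri.pla.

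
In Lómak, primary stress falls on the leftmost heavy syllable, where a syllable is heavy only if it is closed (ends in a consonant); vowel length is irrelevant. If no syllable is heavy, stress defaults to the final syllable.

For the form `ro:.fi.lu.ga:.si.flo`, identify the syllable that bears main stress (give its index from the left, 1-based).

6

Weights: 1 ro: L, 2 fi L, 3 lu L, 4 ga: L, 5 si L, 6 flo L.
No heavy syllable in the domain; default to the final syllable = syllable 6.
Primary stress: syllable 6 → ro:.fi.lu.ga:.si.ˈflo.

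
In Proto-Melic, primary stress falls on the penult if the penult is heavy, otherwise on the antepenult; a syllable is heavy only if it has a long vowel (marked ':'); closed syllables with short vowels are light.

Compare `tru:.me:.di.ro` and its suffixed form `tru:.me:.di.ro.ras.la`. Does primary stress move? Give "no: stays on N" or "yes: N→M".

yes: 2→4

Base `tru:.me:.di.ro` (4 syllables):
  Weights: 2 me: H, 3 di L, 4 ro L.
  The penult (syllable 3, di) is light, so stress falls on the antepenult (syllable 2, me:).
  → primary stress on syllable 2.
Suffixed `tru:.me:.di.ro.ras.la` (6 syllables):
  Weights: 4 ro L, 5 ras L, 6 la L.
  The penult (syllable 5, ras) is light, so stress falls on the antepenult (syllable 4, ro).
  → primary stress on syllable 4.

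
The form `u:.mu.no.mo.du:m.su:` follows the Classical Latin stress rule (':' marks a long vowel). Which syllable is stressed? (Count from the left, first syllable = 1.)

Classical Latin: stress the penult if heavy (long vowel or closed), else the antepenult.
Weights: 4 mo L, 5 du:m H, 6 su: H.
The penult (syllable 5, du:m) is heavy, so it takes stress.
Stress on syllable 5: u:.mu.no.mo.ˈdu:m.su:.

5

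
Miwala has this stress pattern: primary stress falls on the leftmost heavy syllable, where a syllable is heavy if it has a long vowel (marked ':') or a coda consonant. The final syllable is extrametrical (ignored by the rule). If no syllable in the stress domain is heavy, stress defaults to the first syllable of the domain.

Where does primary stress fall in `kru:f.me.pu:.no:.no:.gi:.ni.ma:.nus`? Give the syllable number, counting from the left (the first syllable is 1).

1

The final syllable (9, nus) is extrametrical; the stress domain is syllables 1–8.
Weights: 1 kru:f H, 2 me L, 3 pu: H, 4 no: H, 5 no: H, 6 gi: H, 7 ni L, 8 ma: H.
Heavy syllables in the domain: 1, 3, 4, 5, 6, 8. The leftmost is syllable 1 (kru:f).
Primary stress: syllable 1 → ˈkru:f.me.pu:.no:.no:.gi:.ni.ma:.nus.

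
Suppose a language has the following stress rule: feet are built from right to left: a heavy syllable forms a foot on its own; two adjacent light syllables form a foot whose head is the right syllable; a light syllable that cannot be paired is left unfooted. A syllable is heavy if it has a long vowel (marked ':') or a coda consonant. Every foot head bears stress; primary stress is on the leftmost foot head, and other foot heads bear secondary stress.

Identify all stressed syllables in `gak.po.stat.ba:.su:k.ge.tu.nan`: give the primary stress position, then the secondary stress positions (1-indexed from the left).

primary 1, secondary 3, 4, 5, 7, 8

Weights: 1 gak H, 2 po L, 3 stat H, 4 ba: H, 5 su:k H, 6 ge L, 7 tu L, 8 nan H.
Parse right to left (heavy = foot alone; LL = one foot; stranded L unfooted): (ˈgak) po (ˈstat) (ˈba:) (ˈsu:k) (ge.ˈtu) (ˈnan).
Foot heads: 1, 3, 4, 5, 7, 8.
Primary stress on the leftmost head = syllable 1.
Secondary stress on 3, 4, 5, 7, 8: ˈgak.po.ˌstat.ˌba:.ˌsu:k.ge.ˌtu.ˌnan.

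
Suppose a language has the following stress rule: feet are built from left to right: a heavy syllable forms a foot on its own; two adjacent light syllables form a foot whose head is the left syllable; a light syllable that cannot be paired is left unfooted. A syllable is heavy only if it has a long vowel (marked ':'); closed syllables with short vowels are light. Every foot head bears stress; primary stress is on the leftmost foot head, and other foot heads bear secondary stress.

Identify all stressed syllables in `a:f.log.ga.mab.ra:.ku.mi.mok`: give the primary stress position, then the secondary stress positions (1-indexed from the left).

primary 1, secondary 2, 5, 6

Weights: 1 a:f H, 2 log L, 3 ga L, 4 mab L, 5 ra: H, 6 ku L, 7 mi L, 8 mok L.
Parse left to right (heavy = foot alone; LL = one foot; stranded L unfooted): (ˈa:f) (ˈlog.ga) mab (ˈra:) (ˈku.mi) mok.
Foot heads: 1, 2, 5, 6.
Primary stress on the leftmost head = syllable 1.
Secondary stress on 2, 5, 6: ˈa:f.ˌlog.ga.mab.ˌra:.ˌku.mi.mok.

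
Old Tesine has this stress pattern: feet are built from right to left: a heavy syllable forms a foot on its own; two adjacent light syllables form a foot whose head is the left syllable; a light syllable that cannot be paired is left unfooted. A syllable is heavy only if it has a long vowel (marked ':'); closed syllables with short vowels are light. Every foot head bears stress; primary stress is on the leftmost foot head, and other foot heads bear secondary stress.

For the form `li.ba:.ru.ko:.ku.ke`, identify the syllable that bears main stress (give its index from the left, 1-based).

2

Weights: 1 li L, 2 ba: H, 3 ru L, 4 ko: H, 5 ku L, 6 ke L.
Parse right to left (heavy = foot alone; LL = one foot; stranded L unfooted): li (ˈba:) ru (ˈko:) (ˈku.ke).
Foot heads: 2, 4, 5.
Primary stress on the leftmost head = syllable 2.
Primary stress: syllable 2 → li.ˈba:.ru.ko:.ku.ke.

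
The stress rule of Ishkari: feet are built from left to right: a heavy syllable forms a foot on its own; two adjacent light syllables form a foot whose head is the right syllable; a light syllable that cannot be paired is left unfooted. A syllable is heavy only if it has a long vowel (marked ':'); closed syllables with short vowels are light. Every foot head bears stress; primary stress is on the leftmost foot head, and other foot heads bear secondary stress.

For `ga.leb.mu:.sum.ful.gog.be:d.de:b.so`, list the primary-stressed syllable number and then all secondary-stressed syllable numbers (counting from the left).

Weights: 1 ga L, 2 leb L, 3 mu: H, 4 sum L, 5 ful L, 6 gog L, 7 be:d H, 8 de:b H, 9 so L.
Parse left to right (heavy = foot alone; LL = one foot; stranded L unfooted): (ga.ˈleb) (ˈmu:) (sum.ˈful) gog (ˈbe:d) (ˈde:b) so.
Foot heads: 2, 3, 5, 7, 8.
Primary stress on the leftmost head = syllable 2.
Secondary stress on 3, 5, 7, 8: ga.ˈleb.ˌmu:.sum.ˌful.gog.ˌbe:d.ˌde:b.so.

primary 2, secondary 3, 5, 7, 8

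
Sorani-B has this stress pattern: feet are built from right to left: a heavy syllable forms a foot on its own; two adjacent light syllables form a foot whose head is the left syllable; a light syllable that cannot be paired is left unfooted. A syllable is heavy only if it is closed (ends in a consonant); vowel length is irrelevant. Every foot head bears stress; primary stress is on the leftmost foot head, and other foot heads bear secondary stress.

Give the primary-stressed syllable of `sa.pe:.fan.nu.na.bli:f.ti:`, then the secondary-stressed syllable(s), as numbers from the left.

primary 1, secondary 3, 4, 6

Weights: 1 sa L, 2 pe: L, 3 fan H, 4 nu L, 5 na L, 6 bli:f H, 7 ti: L.
Parse right to left (heavy = foot alone; LL = one foot; stranded L unfooted): (ˈsa.pe:) (ˈfan) (ˈnu.na) (ˈbli:f) ti:.
Foot heads: 1, 3, 4, 6.
Primary stress on the leftmost head = syllable 1.
Secondary stress on 3, 4, 6: ˈsa.pe:.ˌfan.ˌnu.na.ˌbli:f.ti:.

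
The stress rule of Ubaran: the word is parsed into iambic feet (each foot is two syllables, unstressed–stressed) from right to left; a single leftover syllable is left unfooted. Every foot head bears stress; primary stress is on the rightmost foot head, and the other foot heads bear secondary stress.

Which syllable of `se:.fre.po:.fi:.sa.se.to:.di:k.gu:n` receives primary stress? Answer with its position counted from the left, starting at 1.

Parse right to left into iambic (σˈσ) feet: se: (fre.ˈpo:) (fi:.ˈsa) (se.ˈto:) (di:k.ˈgu:n). Syllable 1 is left unfooted.
Foot heads (stressed positions): 3, 5, 7, 9.
End Rule Rightmost: primary stress on the rightmost head = syllable 9.
Primary stress: syllable 9 → se:.fre.po:.fi:.sa.se.to:.di:k.ˈgu:n.

9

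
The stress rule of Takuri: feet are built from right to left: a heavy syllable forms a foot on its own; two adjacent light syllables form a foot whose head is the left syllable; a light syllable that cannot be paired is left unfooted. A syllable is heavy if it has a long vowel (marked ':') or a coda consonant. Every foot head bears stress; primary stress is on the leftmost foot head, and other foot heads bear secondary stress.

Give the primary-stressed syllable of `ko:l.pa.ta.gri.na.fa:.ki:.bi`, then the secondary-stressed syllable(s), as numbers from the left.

Weights: 1 ko:l H, 2 pa L, 3 ta L, 4 gri L, 5 na L, 6 fa: H, 7 ki: H, 8 bi L.
Parse right to left (heavy = foot alone; LL = one foot; stranded L unfooted): (ˈko:l) (ˈpa.ta) (ˈgri.na) (ˈfa:) (ˈki:) bi.
Foot heads: 1, 2, 4, 6, 7.
Primary stress on the leftmost head = syllable 1.
Secondary stress on 2, 4, 6, 7: ˈko:l.ˌpa.ta.ˌgri.na.ˌfa:.ˌki:.bi.

primary 1, secondary 2, 4, 6, 7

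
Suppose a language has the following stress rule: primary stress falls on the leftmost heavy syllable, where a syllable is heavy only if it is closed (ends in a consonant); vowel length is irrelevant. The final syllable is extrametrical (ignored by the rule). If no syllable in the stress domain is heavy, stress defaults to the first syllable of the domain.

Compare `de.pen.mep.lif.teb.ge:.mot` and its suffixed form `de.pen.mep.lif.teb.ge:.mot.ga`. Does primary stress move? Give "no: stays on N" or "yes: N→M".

Base `de.pen.mep.lif.teb.ge:.mot` (7 syllables):
  The final syllable (7, mot) is extrametrical; the stress domain is syllables 1–6.
  Weights: 1 de L, 2 pen H, 3 mep H, 4 lif H, 5 teb H, 6 ge: L.
  Heavy syllables in the domain: 2, 3, 4, 5. The leftmost is syllable 2 (pen).
  → primary stress on syllable 2.
Suffixed `de.pen.mep.lif.teb.ge:.mot.ga` (8 syllables):
  The final syllable (8, ga) is extrametrical; the stress domain is syllables 1–7.
  Weights: 1 de L, 2 pen H, 3 mep H, 4 lif H, 5 teb H, 6 ge: L, 7 mot H.
  Heavy syllables in the domain: 2, 3, 4, 5, 7. The leftmost is syllable 2 (pen).
  → primary stress on syllable 2.

no: stays on 2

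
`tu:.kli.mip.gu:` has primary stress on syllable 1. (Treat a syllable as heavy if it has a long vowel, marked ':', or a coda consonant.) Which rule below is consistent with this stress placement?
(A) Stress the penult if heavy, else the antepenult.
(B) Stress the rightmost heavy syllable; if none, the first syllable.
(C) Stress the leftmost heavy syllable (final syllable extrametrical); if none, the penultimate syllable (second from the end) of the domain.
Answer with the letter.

Rule A → syllable 3 (observed: 1).
Rule B → syllable 4 (observed: 1).
Rule C → syllable 1 ✓.

C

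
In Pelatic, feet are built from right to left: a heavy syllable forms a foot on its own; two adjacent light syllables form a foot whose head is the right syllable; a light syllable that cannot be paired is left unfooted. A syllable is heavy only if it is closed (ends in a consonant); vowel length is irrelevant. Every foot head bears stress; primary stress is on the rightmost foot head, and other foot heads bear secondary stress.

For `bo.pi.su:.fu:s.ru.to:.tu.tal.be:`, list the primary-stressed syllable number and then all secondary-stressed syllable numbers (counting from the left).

Weights: 1 bo L, 2 pi L, 3 su: L, 4 fu:s H, 5 ru L, 6 to: L, 7 tu L, 8 tal H, 9 be: L.
Parse right to left (heavy = foot alone; LL = one foot; stranded L unfooted): bo (pi.ˈsu:) (ˈfu:s) ru (to:.ˈtu) (ˈtal) be:.
Foot heads: 3, 4, 7, 8.
Primary stress on the rightmost head = syllable 8.
Secondary stress on 3, 4, 7: bo.pi.ˌsu:.ˌfu:s.ru.to:.ˌtu.ˈtal.be:.

primary 8, secondary 3, 4, 7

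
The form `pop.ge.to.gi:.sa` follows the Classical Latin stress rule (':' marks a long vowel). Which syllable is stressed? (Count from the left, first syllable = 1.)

Classical Latin: stress the penult if heavy (long vowel or closed), else the antepenult.
Weights: 3 to L, 4 gi: H, 5 sa L.
The penult (syllable 4, gi:) is heavy, so it takes stress.
Stress on syllable 4: pop.ge.to.ˈgi:.sa.

4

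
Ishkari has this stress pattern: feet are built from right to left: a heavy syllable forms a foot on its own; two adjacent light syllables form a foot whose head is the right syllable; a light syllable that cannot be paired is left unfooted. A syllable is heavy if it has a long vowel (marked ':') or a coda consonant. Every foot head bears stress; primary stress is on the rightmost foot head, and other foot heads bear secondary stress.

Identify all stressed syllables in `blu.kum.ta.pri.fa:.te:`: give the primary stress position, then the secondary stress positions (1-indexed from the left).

primary 6, secondary 2, 4, 5

Weights: 1 blu L, 2 kum H, 3 ta L, 4 pri L, 5 fa: H, 6 te: H.
Parse right to left (heavy = foot alone; LL = one foot; stranded L unfooted): blu (ˈkum) (ta.ˈpri) (ˈfa:) (ˈte:).
Foot heads: 2, 4, 5, 6.
Primary stress on the rightmost head = syllable 6.
Secondary stress on 2, 4, 5: blu.ˌkum.ta.ˌpri.ˌfa:.ˈte:.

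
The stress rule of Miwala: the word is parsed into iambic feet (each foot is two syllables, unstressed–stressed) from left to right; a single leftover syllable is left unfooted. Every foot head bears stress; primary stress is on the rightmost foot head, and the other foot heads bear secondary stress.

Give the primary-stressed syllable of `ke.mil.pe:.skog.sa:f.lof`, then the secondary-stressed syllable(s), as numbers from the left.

primary 6, secondary 2, 4

Parse left to right into iambic (σˈσ) feet: (ke.ˈmil) (pe:.ˈskog) (sa:f.ˈlof).
Foot heads (stressed positions): 2, 4, 6.
End Rule Rightmost: primary stress on the rightmost head = syllable 6.
Secondary stress on 2, 4: ke.ˌmil.pe:.ˌskog.sa:f.ˈlof.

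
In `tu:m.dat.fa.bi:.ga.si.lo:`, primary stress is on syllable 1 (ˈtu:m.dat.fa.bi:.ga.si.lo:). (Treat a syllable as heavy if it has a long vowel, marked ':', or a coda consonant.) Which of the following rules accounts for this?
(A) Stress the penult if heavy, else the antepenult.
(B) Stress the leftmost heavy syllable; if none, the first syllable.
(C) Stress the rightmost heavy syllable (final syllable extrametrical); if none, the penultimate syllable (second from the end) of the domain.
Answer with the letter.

B

Rule A → syllable 5 (observed: 1).
Rule B → syllable 1 ✓.
Rule C → syllable 4 (observed: 1).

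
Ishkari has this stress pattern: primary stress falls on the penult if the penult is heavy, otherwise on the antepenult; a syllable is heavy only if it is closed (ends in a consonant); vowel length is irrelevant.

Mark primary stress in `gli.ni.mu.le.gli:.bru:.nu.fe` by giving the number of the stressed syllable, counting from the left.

6

Weights: 6 bru: L, 7 nu L, 8 fe L.
The penult (syllable 7, nu) is light, so stress falls on the antepenult (syllable 6, bru:).
Primary stress: syllable 6 → gli.ni.mu.le.gli:.ˈbru:.nu.fe.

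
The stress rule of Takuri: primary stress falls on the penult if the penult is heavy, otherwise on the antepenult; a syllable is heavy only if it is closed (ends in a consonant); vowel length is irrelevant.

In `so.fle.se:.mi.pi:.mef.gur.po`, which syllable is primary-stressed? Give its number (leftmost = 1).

7

Weights: 6 mef H, 7 gur H, 8 po L.
The penult (syllable 7, gur) is heavy, so it takes stress.
Primary stress: syllable 7 → so.fle.se:.mi.pi:.mef.ˈgur.po.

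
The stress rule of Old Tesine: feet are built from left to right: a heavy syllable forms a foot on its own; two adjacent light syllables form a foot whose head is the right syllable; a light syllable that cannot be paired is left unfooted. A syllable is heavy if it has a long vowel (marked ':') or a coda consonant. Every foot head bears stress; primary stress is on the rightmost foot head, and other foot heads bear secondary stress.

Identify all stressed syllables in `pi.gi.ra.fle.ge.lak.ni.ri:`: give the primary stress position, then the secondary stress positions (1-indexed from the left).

Weights: 1 pi L, 2 gi L, 3 ra L, 4 fle L, 5 ge L, 6 lak H, 7 ni L, 8 ri: H.
Parse left to right (heavy = foot alone; LL = one foot; stranded L unfooted): (pi.ˈgi) (ra.ˈfle) ge (ˈlak) ni (ˈri:).
Foot heads: 2, 4, 6, 8.
Primary stress on the rightmost head = syllable 8.
Secondary stress on 2, 4, 6: pi.ˌgi.ra.ˌfle.ge.ˌlak.ni.ˈri:.

primary 8, secondary 2, 4, 6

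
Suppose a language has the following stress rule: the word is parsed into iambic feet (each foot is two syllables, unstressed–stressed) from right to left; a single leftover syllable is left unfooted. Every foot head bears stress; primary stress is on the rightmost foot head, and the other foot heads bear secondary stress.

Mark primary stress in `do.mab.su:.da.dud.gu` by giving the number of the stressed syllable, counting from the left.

6

Parse right to left into iambic (σˈσ) feet: (do.ˈmab) (su:.ˈda) (dud.ˈgu).
Foot heads (stressed positions): 2, 4, 6.
End Rule Rightmost: primary stress on the rightmost head = syllable 6.
Primary stress: syllable 6 → do.mab.su:.da.dud.ˈgu.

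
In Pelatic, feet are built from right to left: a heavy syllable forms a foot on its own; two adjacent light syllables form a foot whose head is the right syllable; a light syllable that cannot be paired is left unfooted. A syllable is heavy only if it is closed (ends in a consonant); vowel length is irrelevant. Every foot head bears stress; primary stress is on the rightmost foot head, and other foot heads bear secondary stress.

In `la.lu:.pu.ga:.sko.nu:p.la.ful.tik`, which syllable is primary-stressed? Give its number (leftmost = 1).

9

Weights: 1 la L, 2 lu: L, 3 pu L, 4 ga: L, 5 sko L, 6 nu:p H, 7 la L, 8 ful H, 9 tik H.
Parse right to left (heavy = foot alone; LL = one foot; stranded L unfooted): la (lu:.ˈpu) (ga:.ˈsko) (ˈnu:p) la (ˈful) (ˈtik).
Foot heads: 3, 5, 6, 8, 9.
Primary stress on the rightmost head = syllable 9.
Primary stress: syllable 9 → la.lu:.pu.ga:.sko.nu:p.la.ful.ˈtik.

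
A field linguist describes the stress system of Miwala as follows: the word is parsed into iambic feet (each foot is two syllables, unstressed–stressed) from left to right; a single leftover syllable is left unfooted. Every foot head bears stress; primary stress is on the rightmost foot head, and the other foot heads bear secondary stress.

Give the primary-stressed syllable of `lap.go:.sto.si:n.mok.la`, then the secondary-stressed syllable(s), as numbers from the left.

Parse left to right into iambic (σˈσ) feet: (lap.ˈgo:) (sto.ˈsi:n) (mok.ˈla).
Foot heads (stressed positions): 2, 4, 6.
End Rule Rightmost: primary stress on the rightmost head = syllable 6.
Secondary stress on 2, 4: lap.ˌgo:.sto.ˌsi:n.mok.ˈla.

primary 6, secondary 2, 4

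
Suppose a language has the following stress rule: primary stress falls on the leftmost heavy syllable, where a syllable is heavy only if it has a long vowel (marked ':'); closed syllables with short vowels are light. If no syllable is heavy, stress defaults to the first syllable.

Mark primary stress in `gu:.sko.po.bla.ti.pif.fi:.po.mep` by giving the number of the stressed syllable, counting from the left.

1

Weights: 1 gu: H, 2 sko L, 3 po L, 4 bla L, 5 ti L, 6 pif L, 7 fi: H, 8 po L, 9 mep L.
Heavy syllables in the domain: 1, 7. The leftmost is syllable 1 (gu:).
Primary stress: syllable 1 → ˈgu:.sko.po.bla.ti.pif.fi:.po.mep.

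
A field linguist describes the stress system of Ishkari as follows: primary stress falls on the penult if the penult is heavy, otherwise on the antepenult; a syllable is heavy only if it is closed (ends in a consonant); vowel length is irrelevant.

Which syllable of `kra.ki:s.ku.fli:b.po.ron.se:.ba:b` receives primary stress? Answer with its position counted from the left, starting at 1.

6

Weights: 6 ron H, 7 se: L, 8 ba:b H.
The penult (syllable 7, se:) is light, so stress falls on the antepenult (syllable 6, ron).
Primary stress: syllable 6 → kra.ki:s.ku.fli:b.po.ˈron.se:.ba:b.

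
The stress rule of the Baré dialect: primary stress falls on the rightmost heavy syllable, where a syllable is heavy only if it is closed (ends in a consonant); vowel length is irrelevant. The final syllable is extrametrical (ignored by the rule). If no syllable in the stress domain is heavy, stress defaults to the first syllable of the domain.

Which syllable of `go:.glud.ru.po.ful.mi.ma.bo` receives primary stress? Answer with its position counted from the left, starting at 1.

5

The final syllable (8, bo) is extrametrical; the stress domain is syllables 1–7.
Weights: 1 go: L, 2 glud H, 3 ru L, 4 po L, 5 ful H, 6 mi L, 7 ma L.
Heavy syllables in the domain: 2, 5. The rightmost is syllable 5 (ful).
Primary stress: syllable 5 → go:.glud.ru.po.ˈful.mi.ma.bo.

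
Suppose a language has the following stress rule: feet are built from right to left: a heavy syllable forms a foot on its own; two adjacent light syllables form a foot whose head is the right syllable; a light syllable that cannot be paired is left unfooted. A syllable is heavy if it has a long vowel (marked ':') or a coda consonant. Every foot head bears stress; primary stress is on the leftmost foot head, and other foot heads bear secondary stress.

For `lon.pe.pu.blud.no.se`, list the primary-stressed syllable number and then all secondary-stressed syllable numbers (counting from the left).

primary 1, secondary 3, 4, 6

Weights: 1 lon H, 2 pe L, 3 pu L, 4 blud H, 5 no L, 6 se L.
Parse right to left (heavy = foot alone; LL = one foot; stranded L unfooted): (ˈlon) (pe.ˈpu) (ˈblud) (no.ˈse).
Foot heads: 1, 3, 4, 6.
Primary stress on the leftmost head = syllable 1.
Secondary stress on 3, 4, 6: ˈlon.pe.ˌpu.ˌblud.no.ˌse.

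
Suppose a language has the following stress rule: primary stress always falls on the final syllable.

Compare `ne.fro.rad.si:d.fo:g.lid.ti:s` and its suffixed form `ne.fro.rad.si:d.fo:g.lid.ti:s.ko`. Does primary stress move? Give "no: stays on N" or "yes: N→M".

Base `ne.fro.rad.si:d.fo:g.lid.ti:s` (7 syllables):
  The word has 7 syllables; the final syllable is syllable 7 (ti:s).
  → primary stress on syllable 7.
Suffixed `ne.fro.rad.si:d.fo:g.lid.ti:s.ko` (8 syllables):
  The word has 8 syllables; the final syllable is syllable 8 (ko).
  → primary stress on syllable 8.

yes: 7→8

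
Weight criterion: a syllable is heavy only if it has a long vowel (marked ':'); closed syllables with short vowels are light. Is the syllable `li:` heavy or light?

`li:`: long vowel, open (no coda). Long vowel → heavy.

heavy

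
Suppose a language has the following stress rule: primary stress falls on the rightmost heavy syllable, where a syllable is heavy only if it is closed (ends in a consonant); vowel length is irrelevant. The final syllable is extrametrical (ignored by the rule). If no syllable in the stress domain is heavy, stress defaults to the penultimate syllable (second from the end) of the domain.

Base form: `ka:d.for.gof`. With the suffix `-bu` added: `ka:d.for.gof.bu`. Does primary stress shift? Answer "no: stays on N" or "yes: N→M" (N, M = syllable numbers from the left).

yes: 2→3

Base `ka:d.for.gof` (3 syllables):
  The final syllable (3, gof) is extrametrical; the stress domain is syllables 1–2.
  Weights: 1 ka:d H, 2 for H.
  Heavy syllables in the domain: 1, 2. The rightmost is syllable 2 (for).
  → primary stress on syllable 2.
Suffixed `ka:d.for.gof.bu` (4 syllables):
  The final syllable (4, bu) is extrametrical; the stress domain is syllables 1–3.
  Weights: 1 ka:d H, 2 for H, 3 gof H.
  Heavy syllables in the domain: 1, 2, 3. The rightmost is syllable 3 (gof).
  → primary stress on syllable 3.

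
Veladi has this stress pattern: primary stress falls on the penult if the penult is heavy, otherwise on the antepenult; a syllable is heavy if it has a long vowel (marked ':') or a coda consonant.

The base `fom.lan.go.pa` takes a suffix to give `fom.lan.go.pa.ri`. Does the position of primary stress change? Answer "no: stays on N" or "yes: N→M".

Base `fom.lan.go.pa` (4 syllables):
  Weights: 2 lan H, 3 go L, 4 pa L.
  The penult (syllable 3, go) is light, so stress falls on the antepenult (syllable 2, lan).
  → primary stress on syllable 2.
Suffixed `fom.lan.go.pa.ri` (5 syllables):
  Weights: 3 go L, 4 pa L, 5 ri L.
  The penult (syllable 4, pa) is light, so stress falls on the antepenult (syllable 3, go).
  → primary stress on syllable 3.

yes: 2→3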